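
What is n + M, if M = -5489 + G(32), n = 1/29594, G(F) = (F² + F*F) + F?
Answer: -100885945/29594 ≈ -3409.0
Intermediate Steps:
G(F) = F + 2*F² (G(F) = (F² + F²) + F = 2*F² + F = F + 2*F²)
n = 1/29594 ≈ 3.3791e-5
M = -3409 (M = -5489 + 32*(1 + 2*32) = -5489 + 32*(1 + 64) = -5489 + 32*65 = -5489 + 2080 = -3409)
n + M = 1/29594 - 3409 = -100885945/29594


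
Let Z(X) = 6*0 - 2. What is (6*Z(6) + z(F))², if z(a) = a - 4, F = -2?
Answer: 324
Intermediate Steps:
z(a) = -4 + a
Z(X) = -2 (Z(X) = 0 - 2 = -2)
(6*Z(6) + z(F))² = (6*(-2) + (-4 - 2))² = (-12 - 6)² = (-18)² = 324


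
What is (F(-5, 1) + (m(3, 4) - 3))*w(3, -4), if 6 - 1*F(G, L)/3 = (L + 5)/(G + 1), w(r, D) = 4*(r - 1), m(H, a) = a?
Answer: 188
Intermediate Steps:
w(r, D) = -4 + 4*r (w(r, D) = 4*(-1 + r) = -4 + 4*r)
F(G, L) = 18 - 3*(5 + L)/(1 + G) (F(G, L) = 18 - 3*(L + 5)/(G + 1) = 18 - 3*(5 + L)/(1 + G))
(F(-5, 1) + (m(3, 4) - 3))*w(3, -4) = (3*(1 - 1*1 + 6*(-5))/(1 - 5) + (4 - 3))*(-4 + 4*3) = (3*(1 - 1 - 30)/(-4) + 1)*(-4 + 12) = (3*(-¼)*(-30) + 1)*8 = (45/2 + 1)*8 = (47/2)*8 = 188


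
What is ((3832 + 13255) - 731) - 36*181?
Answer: 9840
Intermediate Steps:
((3832 + 13255) - 731) - 36*181 = (17087 - 731) - 6516 = 16356 - 6516 = 9840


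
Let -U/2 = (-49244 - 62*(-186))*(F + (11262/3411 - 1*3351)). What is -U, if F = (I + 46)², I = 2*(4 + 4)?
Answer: -42561386080/1137 ≈ -3.7433e+7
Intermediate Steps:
I = 16 (I = 2*8 = 16)
F = 3844 (F = (16 + 46)² = 62² = 3844)
U = 42561386080/1137 (U = -2*(-49244 - 62*(-186))*(3844 + (11262/3411 - 1*3351)) = -2*(-49244 + 11532)*(3844 + (11262*(1/3411) - 3351)) = -(-75424)*(3844 + (3754/1137 - 3351)) = -(-75424)*(3844 - 3806333/1137) = -(-75424)*564295/1137 = -2*(-21280693040/1137) = 42561386080/1137 ≈ 3.7433e+7)
-U = -1*42561386080/1137 = -42561386080/1137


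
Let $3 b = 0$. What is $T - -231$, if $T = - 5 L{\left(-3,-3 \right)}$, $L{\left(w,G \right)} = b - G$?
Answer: $216$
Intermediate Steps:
$b = 0$ ($b = \frac{1}{3} \cdot 0 = 0$)
$L{\left(w,G \right)} = - G$ ($L{\left(w,G \right)} = 0 - G = - G$)
$T = -15$ ($T = - 5 \left(\left(-1\right) \left(-3\right)\right) = \left(-5\right) 3 = -15$)
$T - -231 = -15 - -231 = -15 + 231 = 216$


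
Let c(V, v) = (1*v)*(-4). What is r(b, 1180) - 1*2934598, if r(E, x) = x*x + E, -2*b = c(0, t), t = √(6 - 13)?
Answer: -1542198 + 2*I*√7 ≈ -1.5422e+6 + 5.2915*I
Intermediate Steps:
t = I*√7 (t = √(-7) = I*√7 ≈ 2.6458*I)
c(V, v) = -4*v (c(V, v) = v*(-4) = -4*v)
b = 2*I*√7 (b = -(-2)*I*√7 = 2*I*√7 ≈ 5.2915*I)
r(E, x) = E + x² (r(E, x) = x² + E = E + x²)
r(b, 1180) - 1*2934598 = (2*I*√7 + 1180²) - 1*2934598 = (2*I*√7 + 1392400) - 2934598 = (1392400 + 2*I*√7) - 2934598 = -1542198 + 2*I*√7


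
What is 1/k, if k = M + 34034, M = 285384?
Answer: 1/319418 ≈ 3.1307e-6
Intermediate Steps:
k = 319418 (k = 285384 + 34034 = 319418)
1/k = 1/319418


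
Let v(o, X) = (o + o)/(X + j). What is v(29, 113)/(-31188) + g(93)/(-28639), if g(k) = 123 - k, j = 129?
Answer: -114042971/108076368972 ≈ -0.0010552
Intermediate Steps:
v(o, X) = 2*o/(129 + X) (v(o, X) = (o + o)/(X + 129) = (2*o)/(129 + X) = 2*o/(129 + X))
v(29, 113)/(-31188) + g(93)/(-28639) = (2*29/(129 + 113))/(-31188) + (123 - 1*93)/(-28639) = (2*29/242)*(-1/31188) + (123 - 93)*(-1/28639) = (2*29*(1/242))*(-1/31188) + 30*(-1/28639) = (29/121)*(-1/31188) - 30/28639 = -29/3773748 - 30/28639 = -114042971/108076368972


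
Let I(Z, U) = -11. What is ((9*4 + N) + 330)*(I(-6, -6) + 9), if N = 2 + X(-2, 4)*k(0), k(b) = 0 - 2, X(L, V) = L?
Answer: -744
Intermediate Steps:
k(b) = -2
N = 6 (N = 2 - 2*(-2) = 2 + 4 = 6)
((9*4 + N) + 330)*(I(-6, -6) + 9) = ((9*4 + 6) + 330)*(-11 + 9) = ((36 + 6) + 330)*(-2) = (42 + 330)*(-2) = 372*(-2) = -744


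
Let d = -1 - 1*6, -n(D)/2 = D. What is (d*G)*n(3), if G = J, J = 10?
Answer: 420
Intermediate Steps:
n(D) = -2*D
G = 10
d = -7 (d = -1 - 6 = -7)
(d*G)*n(3) = (-7*10)*(-2*3) = -70*(-6) = 420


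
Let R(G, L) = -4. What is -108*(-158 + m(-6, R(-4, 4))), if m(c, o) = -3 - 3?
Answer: 17712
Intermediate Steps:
m(c, o) = -6
-108*(-158 + m(-6, R(-4, 4))) = -108*(-158 - 6) = -108*(-164) = 17712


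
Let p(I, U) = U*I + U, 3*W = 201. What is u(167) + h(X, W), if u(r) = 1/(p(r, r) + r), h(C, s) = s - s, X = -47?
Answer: 1/28223 ≈ 3.5432e-5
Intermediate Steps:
W = 67 (W = (⅓)*201 = 67)
p(I, U) = U + I*U (p(I, U) = I*U + U = U + I*U)
h(C, s) = 0
u(r) = 1/(r + r*(1 + r)) (u(r) = 1/(r*(1 + r) + r) = 1/(r + r*(1 + r)))
u(167) + h(X, W) = 1/(167*(2 + 167)) + 0 = (1/167)/169 + 0 = (1/167)*(1/169) + 0 = 1/28223 + 0 = 1/28223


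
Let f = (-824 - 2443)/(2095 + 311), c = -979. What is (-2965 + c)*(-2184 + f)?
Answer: 3456239604/401 ≈ 8.6191e+6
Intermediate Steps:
f = -1089/802 (f = -3267/2406 = -3267*1/2406 = -1089/802 ≈ -1.3579)
(-2965 + c)*(-2184 + f) = (-2965 - 979)*(-2184 - 1089/802) = -3944*(-1752657/802) = 3456239604/401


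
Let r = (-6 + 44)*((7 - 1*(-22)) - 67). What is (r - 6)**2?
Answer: 2102500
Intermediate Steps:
r = -1444 (r = 38*((7 + 22) - 67) = 38*(29 - 67) = 38*(-38) = -1444)
(r - 6)**2 = (-1444 - 6)**2 = (-1450)**2 = 2102500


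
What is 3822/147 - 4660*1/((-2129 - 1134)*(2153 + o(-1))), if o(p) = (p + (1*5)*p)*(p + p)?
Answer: 36735786/1412879 ≈ 26.001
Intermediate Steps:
o(p) = 12*p² (o(p) = (p + 5*p)*(2*p) = (6*p)*(2*p) = 12*p²)
3822/147 - 4660*1/((-2129 - 1134)*(2153 + o(-1))) = 3822/147 - 4660*1/((-2129 - 1134)*(2153 + 12*(-1)²)) = 3822*(1/147) - 4660*(-1/(3263*(2153 + 12*1))) = 26 - 4660*(-1/(3263*(2153 + 12))) = 26 - 4660/(2165*(-3263)) = 26 - 4660/(-7064395) = 26 - 4660*(-1/7064395) = 26 + 932/1412879 = 36735786/1412879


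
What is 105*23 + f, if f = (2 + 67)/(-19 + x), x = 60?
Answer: 99084/41 ≈ 2416.7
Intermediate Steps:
f = 69/41 (f = (2 + 67)/(-19 + 60) = 69/41 ≈ 1.6829)
105*23 + f = 105*23 + 69/41 = 2415 + 69/41 = 99084/41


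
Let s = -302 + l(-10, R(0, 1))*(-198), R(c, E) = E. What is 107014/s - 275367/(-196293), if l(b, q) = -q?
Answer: -3496243489/3402412 ≈ -1027.6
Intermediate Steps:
s = -104 (s = -302 - 1*1*(-198) = -302 - 1*(-198) = -302 + 198 = -104)
107014/s - 275367/(-196293) = 107014/(-104) - 275367/(-196293) = 107014*(-1/104) - 275367*(-1/196293) = -53507/52 + 91789/65431 = -3496243489/3402412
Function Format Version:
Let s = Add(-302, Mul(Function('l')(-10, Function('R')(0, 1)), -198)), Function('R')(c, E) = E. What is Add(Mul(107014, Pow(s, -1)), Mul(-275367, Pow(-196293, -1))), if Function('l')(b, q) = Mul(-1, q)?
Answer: Rational(-3496243489, 3402412) ≈ -1027.6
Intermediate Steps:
s = -104 (s = Add(-302, Mul(Mul(-1, 1), -198)) = Add(-302, Mul(-1, -198)) = Add(-302, 198) = -104)
Add(Mul(107014, Pow(s, -1)), Mul(-275367, Pow(-196293, -1))) = Add(Mul(107014, Pow(-104, -1)), Mul(-275367, Pow(-196293, -1))) = Add(Mul(107014, Rational(-1, 104)), Mul(-275367, Rational(-1, 196293))) = Add(Rational(-53507, 52), Rational(91789, 65431)) = Rational(-3496243489, 3402412)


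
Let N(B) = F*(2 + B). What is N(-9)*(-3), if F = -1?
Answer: -21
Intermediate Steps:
N(B) = -2 - B (N(B) = -(2 + B) = -2 - B)
N(-9)*(-3) = (-2 - 1*(-9))*(-3) = (-2 + 9)*(-3) = 7*(-3) = -21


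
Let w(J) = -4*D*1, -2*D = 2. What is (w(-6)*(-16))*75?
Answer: -4800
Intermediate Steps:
D = -1 (D = -½*2 = -1)
w(J) = 4 (w(J) = -4*(-1)*1 = 4*1 = 4)
(w(-6)*(-16))*75 = (4*(-16))*75 = -64*75 = -4800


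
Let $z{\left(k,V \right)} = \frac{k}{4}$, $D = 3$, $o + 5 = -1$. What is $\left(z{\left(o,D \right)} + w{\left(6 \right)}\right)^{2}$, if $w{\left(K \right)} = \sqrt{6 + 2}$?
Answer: $\frac{41}{4} - 6 \sqrt{2} \approx 1.7647$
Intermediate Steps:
$o = -6$ ($o = -5 - 1 = -6$)
$w{\left(K \right)} = 2 \sqrt{2}$ ($w{\left(K \right)} = \sqrt{8} = 2 \sqrt{2}$)
$z{\left(k,V \right)} = \frac{k}{4}$ ($z{\left(k,V \right)} = k \frac{1}{4} = \frac{k}{4}$)
$\left(z{\left(o,D \right)} + w{\left(6 \right)}\right)^{2} = \left(\frac{1}{4} \left(-6\right) + 2 \sqrt{2}\right)^{2} = \left(- \frac{3}{2} + 2 \sqrt{2}\right)^{2}$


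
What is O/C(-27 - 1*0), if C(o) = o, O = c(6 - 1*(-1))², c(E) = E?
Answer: -49/27 ≈ -1.8148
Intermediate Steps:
O = 49 (O = (6 - 1*(-1))² = (6 + 1)² = 7² = 49)
O/C(-27 - 1*0) = 49/(-27 - 1*0) = 49/(-27 + 0) = 49/(-27) = 49*(-1/27) = -49/27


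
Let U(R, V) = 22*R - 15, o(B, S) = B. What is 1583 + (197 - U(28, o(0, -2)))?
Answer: 1179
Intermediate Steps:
U(R, V) = -15 + 22*R
1583 + (197 - U(28, o(0, -2))) = 1583 + (197 - (-15 + 22*28)) = 1583 + (197 - (-15 + 616)) = 1583 + (197 - 1*601) = 1583 + (197 - 601) = 1583 - 404 = 1179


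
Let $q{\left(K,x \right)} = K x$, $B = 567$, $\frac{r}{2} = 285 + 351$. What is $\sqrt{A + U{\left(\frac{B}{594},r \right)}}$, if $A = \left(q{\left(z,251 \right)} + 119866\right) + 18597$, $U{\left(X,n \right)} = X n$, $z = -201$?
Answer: $\frac{4 \sqrt{674773}}{11} \approx 298.71$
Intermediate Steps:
$r = 1272$ ($r = 2 \left(285 + 351\right) = 2 \cdot 636 = 1272$)
$A = 88012$ ($A = \left(\left(-201\right) 251 + 119866\right) + 18597 = \left(-50451 + 119866\right) + 18597 = 69415 + 18597 = 88012$)
$\sqrt{A + U{\left(\frac{B}{594},r \right)}} = \sqrt{88012 + \frac{567}{594} \cdot 1272} = \sqrt{88012 + 567 \cdot \frac{1}{594} \cdot 1272} = \sqrt{88012 + \frac{21}{22} \cdot 1272} = \sqrt{88012 + \frac{13356}{11}} = \sqrt{\frac{981488}{11}} = \frac{4 \sqrt{674773}}{11}$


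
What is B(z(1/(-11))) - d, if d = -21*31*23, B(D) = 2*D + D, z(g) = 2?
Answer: 14979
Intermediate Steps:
B(D) = 3*D
d = -14973 (d = -651*23 = -14973)
B(z(1/(-11))) - d = 3*2 - 1*(-14973) = 6 + 14973 = 14979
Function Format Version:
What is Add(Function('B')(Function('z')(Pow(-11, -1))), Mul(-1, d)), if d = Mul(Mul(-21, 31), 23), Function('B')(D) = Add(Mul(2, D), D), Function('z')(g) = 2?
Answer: 14979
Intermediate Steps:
Function('B')(D) = Mul(3, D)
d = -14973 (d = Mul(-651, 23) = -14973)
Add(Function('B')(Function('z')(Pow(-11, -1))), Mul(-1, d)) = Add(Mul(3, 2), Mul(-1, -14973)) = Add(6, 14973) = 14979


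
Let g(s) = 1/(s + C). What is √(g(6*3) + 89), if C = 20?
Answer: √128554/38 ≈ 9.4354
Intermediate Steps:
g(s) = 1/(20 + s) (g(s) = 1/(s + 20) = 1/(20 + s))
√(g(6*3) + 89) = √(1/(20 + 6*3) + 89) = √(1/(20 + 18) + 89) = √(1/38 + 89) = √(3383/38) = √128554/38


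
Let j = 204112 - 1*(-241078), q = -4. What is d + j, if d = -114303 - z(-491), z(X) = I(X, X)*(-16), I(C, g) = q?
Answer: 330823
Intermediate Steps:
I(C, g) = -4
z(X) = 64 (z(X) = -4*(-16) = 64)
j = 445190 (j = 204112 + 241078 = 445190)
d = -114367 (d = -114303 - 1*64 = -114303 - 64 = -114367)
d + j = -114367 + 445190 = 330823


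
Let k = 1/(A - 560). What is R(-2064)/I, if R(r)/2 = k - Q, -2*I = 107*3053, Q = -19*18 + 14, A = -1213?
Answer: -2326172/579187683 ≈ -0.0040163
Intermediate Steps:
Q = -328 (Q = -342 + 14 = -328)
I = -326671/2 (I = -107*3053/2 = -1/2*326671 = -326671/2 ≈ -1.6334e+5)
k = -1/1773 (k = 1/(-1213 - 560) = 1/(-1773) = -1/1773 ≈ -0.00056402)
R(r) = 1163086/1773 (R(r) = 2*(-1/1773 - 1*(-328)) = 2*(-1/1773 + 328) = 2*(581543/1773) = 1163086/1773)
R(-2064)/I = 1163086/(1773*(-326671/2)) = (1163086/1773)*(-2/326671) = -2326172/579187683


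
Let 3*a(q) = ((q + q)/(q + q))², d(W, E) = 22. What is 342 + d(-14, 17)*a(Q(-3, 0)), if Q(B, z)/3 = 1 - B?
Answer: 1048/3 ≈ 349.33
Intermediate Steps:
Q(B, z) = 3 - 3*B (Q(B, z) = 3*(1 - B) = 3 - 3*B)
a(q) = ⅓ (a(q) = ((q + q)/(q + q))²/3 = ((2*q)/((2*q)))²/3 = ((2*q)*(1/(2*q)))²/3 = (⅓)*1² = (⅓)*1 = ⅓)
342 + d(-14, 17)*a(Q(-3, 0)) = 342 + 22*(⅓) = 342 + 22/3 = 1048/3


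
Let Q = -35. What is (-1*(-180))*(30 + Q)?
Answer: -900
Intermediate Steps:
(-1*(-180))*(30 + Q) = (-1*(-180))*(30 - 35) = 180*(-5) = -900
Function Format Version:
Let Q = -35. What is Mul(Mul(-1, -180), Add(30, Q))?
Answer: -900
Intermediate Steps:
Mul(Mul(-1, -180), Add(30, Q)) = Mul(Mul(-1, -180), Add(30, -35)) = Mul(180, -5) = -900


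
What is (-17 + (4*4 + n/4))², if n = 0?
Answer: 1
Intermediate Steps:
(-17 + (4*4 + n/4))² = (-17 + (4*4 + 0/4))² = (-17 + (16 + 0*(¼)))² = (-17 + (16 + 0))² = (-17 + 16)² = (-1)² = 1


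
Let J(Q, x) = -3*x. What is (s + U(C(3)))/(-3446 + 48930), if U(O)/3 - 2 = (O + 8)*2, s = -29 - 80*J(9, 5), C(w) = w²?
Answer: 1279/45484 ≈ 0.028120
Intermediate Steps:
s = 1171 (s = -29 - (-240)*5 = -29 - 80*(-15) = -29 + 1200 = 1171)
U(O) = 54 + 6*O (U(O) = 6 + 3*((O + 8)*2) = 6 + 3*((8 + O)*2) = 6 + 3*(16 + 2*O) = 6 + (48 + 6*O) = 54 + 6*O)
(s + U(C(3)))/(-3446 + 48930) = (1171 + (54 + 6*3²))/(-3446 + 48930) = (1171 + (54 + 6*9))/45484 = (1171 + (54 + 54))*(1/45484) = (1171 + 108)*(1/45484) = 1279*(1/45484) = 1279/45484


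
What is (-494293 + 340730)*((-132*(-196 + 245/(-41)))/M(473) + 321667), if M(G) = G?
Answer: -87100671467959/1763 ≈ -4.9405e+10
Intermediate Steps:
(-494293 + 340730)*((-132*(-196 + 245/(-41)))/M(473) + 321667) = (-494293 + 340730)*(-132*(-196 + 245/(-41))/473 + 321667) = -153563*(-132*(-196 + 245*(-1/41))*(1/473) + 321667) = -153563*(-132*(-196 - 245/41)*(1/473) + 321667) = -153563*(-132*(-8281/41)*(1/473) + 321667) = -153563*((1093092/41)*(1/473) + 321667) = -153563*(99372/1763 + 321667) = -153563*567198293/1763 = -87100671467959/1763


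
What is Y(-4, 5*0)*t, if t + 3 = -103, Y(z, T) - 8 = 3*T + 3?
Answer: -1166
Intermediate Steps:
Y(z, T) = 11 + 3*T (Y(z, T) = 8 + (3*T + 3) = 8 + (3 + 3*T) = 11 + 3*T)
t = -106 (t = -3 - 103 = -106)
Y(-4, 5*0)*t = (11 + 3*(5*0))*(-106) = (11 + 3*0)*(-106) = (11 + 0)*(-106) = 11*(-106) = -1166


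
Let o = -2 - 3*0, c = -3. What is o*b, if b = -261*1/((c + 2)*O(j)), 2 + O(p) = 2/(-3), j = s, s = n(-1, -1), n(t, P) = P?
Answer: 783/4 ≈ 195.75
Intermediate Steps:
s = -1
j = -1
O(p) = -8/3 (O(p) = -2 + 2/(-3) = -2 + 2*(-1/3) = -2 - 2/3 = -8/3)
o = -2 (o = -2 + 0 = -2)
b = -783/8 (b = -261*(-3/(8*(-3 + 2))) = -261/((-8/3*(-1))) = -261/8/3 = -261*3/8 = -783/8 ≈ -97.875)
o*b = -2*(-783/8) = 783/4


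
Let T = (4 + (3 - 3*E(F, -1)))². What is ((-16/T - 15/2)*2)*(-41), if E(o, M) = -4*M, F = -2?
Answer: 16687/25 ≈ 667.48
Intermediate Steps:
T = 25 (T = (4 + (3 - (-12)*(-1)))² = (4 + (3 - 3*4))² = (4 + (3 - 12))² = (4 - 9)² = (-5)² = 25)
((-16/T - 15/2)*2)*(-41) = ((-16/25 - 15/2)*2)*(-41) = -407/50*2*(-41) = -407/25*(-41) = 16687/25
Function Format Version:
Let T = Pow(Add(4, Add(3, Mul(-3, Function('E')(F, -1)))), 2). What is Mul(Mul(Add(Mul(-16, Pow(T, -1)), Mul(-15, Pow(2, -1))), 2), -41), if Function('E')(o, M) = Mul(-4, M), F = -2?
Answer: Rational(16687, 25) ≈ 667.48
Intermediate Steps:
T = 25 (T = Pow(Add(4, Add(3, Mul(-3, Mul(-4, -1)))), 2) = Pow(Add(4, Add(3, Mul(-3, 4))), 2) = Pow(Add(4, Add(3, -12)), 2) = Pow(Add(4, -9), 2) = Pow(-5, 2) = 25)
Mul(Mul(Add(Mul(-16, Pow(T, -1)), Mul(-15, Pow(2, -1))), 2), -41) = Mul(Mul(Add(Mul(-16, Pow(25, -1)), Mul(-15, Pow(2, -1))), 2), -41) = Mul(Mul(Add(Mul(-16, Rational(1, 25)), Mul(-15, Rational(1, 2))), 2), -41) = Mul(Mul(Add(Rational(-16, 25), Rational(-15, 2)), 2), -41) = Mul(Mul(Rational(-407, 50), 2), -41) = Mul(Rational(-407, 25), -41) = Rational(16687, 25)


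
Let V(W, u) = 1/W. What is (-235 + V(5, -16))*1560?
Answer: -366288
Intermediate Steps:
(-235 + V(5, -16))*1560 = (-235 + 1/5)*1560 = (-235 + ⅕)*1560 = -1174/5*1560 = -366288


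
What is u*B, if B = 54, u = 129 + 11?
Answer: 7560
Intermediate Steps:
u = 140
u*B = 140*54 = 7560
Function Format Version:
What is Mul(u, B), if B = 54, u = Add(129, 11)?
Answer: 7560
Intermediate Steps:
u = 140
Mul(u, B) = Mul(140, 54) = 7560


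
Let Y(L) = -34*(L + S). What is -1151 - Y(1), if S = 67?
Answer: 1161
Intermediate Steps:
Y(L) = -2278 - 34*L (Y(L) = -34*(L + 67) = -34*(67 + L) = -2278 - 34*L)
-1151 - Y(1) = -1151 - (-2278 - 34*1) = -1151 - (-2278 - 34) = -1151 - 1*(-2312) = -1151 + 2312 = 1161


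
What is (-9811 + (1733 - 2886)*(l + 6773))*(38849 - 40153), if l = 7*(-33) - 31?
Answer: 9802160176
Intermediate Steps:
l = -262 (l = -231 - 31 = -262)
(-9811 + (1733 - 2886)*(l + 6773))*(38849 - 40153) = (-9811 + (1733 - 2886)*(-262 + 6773))*(38849 - 40153) = (-9811 - 1153*6511)*(-1304) = (-9811 - 7507183)*(-1304) = -7516994*(-1304) = 9802160176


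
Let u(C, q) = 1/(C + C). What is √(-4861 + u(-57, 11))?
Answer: I*√63173670/114 ≈ 69.721*I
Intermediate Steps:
u(C, q) = 1/(2*C)
√(-4861 + u(-57, 11)) = √(-4861 + (½)/(-57)) = √(-4861 + (½)*(-1/57)) = √(-4861 - 1/114) = √(-554155/114) = I*√63173670/114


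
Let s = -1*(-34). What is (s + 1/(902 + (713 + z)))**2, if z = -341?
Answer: 1876362489/1623076 ≈ 1156.1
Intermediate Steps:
s = 34
(s + 1/(902 + (713 + z)))**2 = (34 + 1/(902 + (713 - 341)))**2 = (34 + 1/(902 + 372))**2 = (34 + 1/1274)**2 = (43317/1274)**2 = 1876362489/1623076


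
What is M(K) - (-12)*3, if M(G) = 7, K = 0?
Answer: 43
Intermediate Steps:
M(K) - (-12)*3 = 7 - (-12)*3 = 7 - 3*(-12) = 7 + 36 = 43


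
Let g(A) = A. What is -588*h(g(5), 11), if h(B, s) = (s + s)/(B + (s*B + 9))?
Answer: -4312/23 ≈ -187.48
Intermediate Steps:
h(B, s) = 2*s/(9 + B + B*s) (h(B, s) = (2*s)/(B + (B*s + 9)) = (2*s)/(B + (9 + B*s)) = (2*s)/(9 + B + B*s) = 2*s/(9 + B + B*s))
-588*h(g(5), 11) = -1176*11/(9 + 5 + 5*11) = -1176*11/(9 + 5 + 55) = -1176*11/69 = -588*22/69 = -4312/23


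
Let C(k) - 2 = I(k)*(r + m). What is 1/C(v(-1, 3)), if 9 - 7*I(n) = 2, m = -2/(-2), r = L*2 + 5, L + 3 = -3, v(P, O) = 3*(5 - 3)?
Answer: -¼ ≈ -0.25000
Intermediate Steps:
v(P, O) = 6 (v(P, O) = 3*2 = 6)
L = -6 (L = -3 - 3 = -6)
r = -7 (r = -6*2 + 5 = -12 + 5 = -7)
m = 1 (m = -2*(-½) = 1)
I(n) = 1 (I(n) = 9/7 - ⅐*2 = 9/7 - 2/7 = 1)
C(k) = -4 (C(k) = 2 + 1*(-7 + 1) = 2 + 1*(-6) = 2 - 6 = -4)
1/C(v(-1, 3)) = 1/(-4) = -¼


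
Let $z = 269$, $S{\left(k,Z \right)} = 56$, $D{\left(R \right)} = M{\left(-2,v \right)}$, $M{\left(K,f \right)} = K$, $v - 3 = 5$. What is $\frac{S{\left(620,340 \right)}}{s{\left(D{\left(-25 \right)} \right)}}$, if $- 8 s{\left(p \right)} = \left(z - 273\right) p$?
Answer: $-56$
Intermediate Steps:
$v = 8$ ($v = 3 + 5 = 8$)
$D{\left(R \right)} = -2$
$s{\left(p \right)} = \frac{p}{2}$ ($s{\left(p \right)} = - \frac{\left(269 - 273\right) p}{8} = - \frac{\left(-4\right) p}{8} = \frac{p}{2}$)
$\frac{S{\left(620,340 \right)}}{s{\left(D{\left(-25 \right)} \right)}} = \frac{56}{\frac{1}{2} \left(-2\right)} = \frac{56}{-1} = 56 \left(-1\right) = -56$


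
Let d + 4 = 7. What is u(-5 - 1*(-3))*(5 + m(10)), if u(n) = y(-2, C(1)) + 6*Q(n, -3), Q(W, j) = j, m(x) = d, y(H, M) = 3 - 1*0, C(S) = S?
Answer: -120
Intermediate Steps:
d = 3 (d = -4 + 7 = 3)
y(H, M) = 3 (y(H, M) = 3 + 0 = 3)
m(x) = 3
u(n) = -15 (u(n) = 3 + 6*(-3) = 3 - 18 = -15)
u(-5 - 1*(-3))*(5 + m(10)) = -15*(5 + 3) = -15*8 = -120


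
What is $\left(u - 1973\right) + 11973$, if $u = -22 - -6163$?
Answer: $16141$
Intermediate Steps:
$u = 6141$ ($u = -22 + 6163 = 6141$)
$\left(u - 1973\right) + 11973 = \left(6141 - 1973\right) + 11973 = 4168 + 11973 = 16141$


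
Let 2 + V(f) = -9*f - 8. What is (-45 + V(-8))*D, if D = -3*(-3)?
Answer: 153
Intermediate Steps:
D = 9
V(f) = -10 - 9*f (V(f) = -2 + (-9*f - 8) = -2 + (-8 - 9*f) = -10 - 9*f)
(-45 + V(-8))*D = (-45 + (-10 - 9*(-8)))*9 = (-45 + (-10 + 72))*9 = (-45 + 62)*9 = 17*9 = 153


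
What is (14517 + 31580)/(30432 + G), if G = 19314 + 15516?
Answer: 46097/65262 ≈ 0.70634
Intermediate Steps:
G = 34830
(14517 + 31580)/(30432 + G) = (14517 + 31580)/(30432 + 34830) = 46097/65262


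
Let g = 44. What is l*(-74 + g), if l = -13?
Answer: 390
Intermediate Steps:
l*(-74 + g) = -13*(-74 + 44) = -13*(-30) = 390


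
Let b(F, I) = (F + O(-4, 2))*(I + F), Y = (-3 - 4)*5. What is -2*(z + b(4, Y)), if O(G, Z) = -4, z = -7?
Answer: 14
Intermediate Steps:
Y = -35 (Y = -7*5 = -35)
b(F, I) = (-4 + F)*(F + I) (b(F, I) = (F - 4)*(I + F) = (-4 + F)*(F + I))
-2*(z + b(4, Y)) = -2*(-7 + (4² - 4*4 - 4*(-35) + 4*(-35))) = -2*(-7 + (16 - 16 + 140 - 140)) = -2*(-7 + 0) = -2*(-7) = 14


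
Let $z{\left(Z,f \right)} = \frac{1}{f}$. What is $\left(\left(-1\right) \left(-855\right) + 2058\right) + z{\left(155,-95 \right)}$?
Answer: $\frac{276734}{95} \approx 2913.0$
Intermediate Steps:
$\left(\left(-1\right) \left(-855\right) + 2058\right) + z{\left(155,-95 \right)} = \left(\left(-1\right) \left(-855\right) + 2058\right) + \frac{1}{-95} = \left(855 + 2058\right) - \frac{1}{95} = 2913 - \frac{1}{95} = \frac{276734}{95}$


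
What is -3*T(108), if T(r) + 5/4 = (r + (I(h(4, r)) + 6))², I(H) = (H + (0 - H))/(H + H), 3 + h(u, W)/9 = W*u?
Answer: -155937/4 ≈ -38984.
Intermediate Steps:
h(u, W) = -27 + 9*W*u (h(u, W) = -27 + 9*(W*u) = -27 + 9*W*u)
I(H) = 0 (I(H) = (H - H)/((2*H)) = 0*(1/(2*H)) = 0)
T(r) = -5/4 + (6 + r)² (T(r) = -5/4 + (r + (0 + 6))² = -5/4 + (r + 6)² = -5/4 + (6 + r)²)
-3*T(108) = -3*(-5/4 + (6 + 108)²) = -3*(-5/4 + 114²) = -3*(-5/4 + 12996) = -3*51979/4 = -155937/4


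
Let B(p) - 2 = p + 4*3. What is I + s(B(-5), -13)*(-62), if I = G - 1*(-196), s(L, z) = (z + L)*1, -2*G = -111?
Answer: 999/2 ≈ 499.50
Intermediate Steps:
G = 111/2 (G = -½*(-111) = 111/2 ≈ 55.500)
B(p) = 14 + p (B(p) = 2 + (p + 4*3) = 2 + (p + 12) = 2 + (12 + p) = 14 + p)
s(L, z) = L + z (s(L, z) = (L + z)*1 = L + z)
I = 503/2 (I = 111/2 - 1*(-196) = 111/2 + 196 = 503/2 ≈ 251.50)
I + s(B(-5), -13)*(-62) = 503/2 + ((14 - 5) - 13)*(-62) = 503/2 + (9 - 13)*(-62) = 503/2 - 4*(-62) = 503/2 + 248 = 999/2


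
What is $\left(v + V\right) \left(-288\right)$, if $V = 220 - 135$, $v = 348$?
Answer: $-124704$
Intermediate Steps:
$V = 85$
$\left(v + V\right) \left(-288\right) = \left(348 + 85\right) \left(-288\right) = 433 \left(-288\right) = -124704$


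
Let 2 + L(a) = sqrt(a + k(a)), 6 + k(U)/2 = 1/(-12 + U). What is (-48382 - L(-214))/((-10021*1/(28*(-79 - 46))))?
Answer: -169330000/10021 - 3500*I*sqrt(2885907)/1132373 ≈ -16898.0 - 5.2507*I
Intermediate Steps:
k(U) = -12 + 2/(-12 + U)
L(a) = -2 + sqrt(a + 2*(73 - 6*a)/(-12 + a))
(-48382 - L(-214))/((-10021*1/(28*(-79 - 46)))) = (-48382 - (-2 + sqrt((146 + (-214)**2 - 24*(-214))/(-12 - 214))))/((-10021*1/(28*(-79 - 46)))) = (-48382 - (-2 + sqrt((146 + 45796 + 5136)/(-226))))/((-10021/(28*(-125)))) = (-48382 - (-2 + sqrt(-1/226*51078)))/((-10021/(-3500))) = (-48382 - (-2 + sqrt(-25539/113)))/((-10021*(-1/3500))) = (-48382 - (-2 + I*sqrt(2885907)/113))/(10021/3500) = (-48382 + (2 - I*sqrt(2885907)/113))*(3500/10021) = (-48380 - I*sqrt(2885907)/113)*(3500/10021) = -169330000/10021 - 3500*I*sqrt(2885907)/1132373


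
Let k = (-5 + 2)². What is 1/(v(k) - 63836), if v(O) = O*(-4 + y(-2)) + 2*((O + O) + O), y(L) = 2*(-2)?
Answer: -1/63854 ≈ -1.5661e-5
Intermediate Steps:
y(L) = -4
k = 9 (k = (-3)² = 9)
v(O) = -2*O (v(O) = O*(-4 - 4) + 2*((O + O) + O) = O*(-8) + 2*(2*O + O) = -8*O + 2*(3*O) = -8*O + 6*O = -2*O)
1/(v(k) - 63836) = 1/(-2*9 - 63836) = 1/(-18 - 63836) = 1/(-63854) = -1/63854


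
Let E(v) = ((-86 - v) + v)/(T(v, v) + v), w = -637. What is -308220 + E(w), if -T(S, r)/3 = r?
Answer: -196336183/637 ≈ -3.0822e+5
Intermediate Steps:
T(S, r) = -3*r
E(v) = 43/v (E(v) = ((-86 - v) + v)/(-3*v + v) = -86*(-1/(2*v)) = -(-43)/v = 43/v)
-308220 + E(w) = -308220 + 43/(-637) = -308220 + 43*(-1/637) = -308220 - 43/637 = -196336183/637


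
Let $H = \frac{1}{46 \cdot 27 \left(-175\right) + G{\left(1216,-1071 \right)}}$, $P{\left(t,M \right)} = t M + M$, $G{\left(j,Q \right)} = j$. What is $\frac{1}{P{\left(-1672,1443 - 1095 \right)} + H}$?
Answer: $- \frac{216134}{125683650073} \approx -1.7197 \cdot 10^{-6}$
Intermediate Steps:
$P{\left(t,M \right)} = M + M t$ ($P{\left(t,M \right)} = M t + M = M + M t$)
$H = - \frac{1}{216134}$ ($H = \frac{1}{46 \cdot 27 \left(-175\right) + 1216} = \frac{1}{1242 \left(-175\right) + 1216} = \frac{1}{-217350 + 1216} = \frac{1}{-216134} = - \frac{1}{216134} \approx -4.6268 \cdot 10^{-6}$)
$\frac{1}{P{\left(-1672,1443 - 1095 \right)} + H} = \frac{1}{\left(1443 - 1095\right) \left(1 - 1672\right) - \frac{1}{216134}} = \frac{1}{\left(1443 - 1095\right) \left(-1671\right) - \frac{1}{216134}} = \frac{1}{348 \left(-1671\right) - \frac{1}{216134}} = \frac{1}{-581508 - \frac{1}{216134}} = \frac{1}{- \frac{125683650073}{216134}} = - \frac{216134}{125683650073}$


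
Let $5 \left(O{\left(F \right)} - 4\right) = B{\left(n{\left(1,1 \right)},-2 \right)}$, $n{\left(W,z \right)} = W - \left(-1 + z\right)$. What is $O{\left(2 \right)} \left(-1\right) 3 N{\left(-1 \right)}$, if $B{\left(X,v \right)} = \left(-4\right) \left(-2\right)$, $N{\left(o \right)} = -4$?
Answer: $\frac{336}{5} \approx 67.2$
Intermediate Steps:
$n{\left(W,z \right)} = 1 + W - z$
$B{\left(X,v \right)} = 8$
$O{\left(F \right)} = \frac{28}{5}$ ($O{\left(F \right)} = 4 + \frac{1}{5} \cdot 8 = 4 + \frac{8}{5} = \frac{28}{5}$)
$O{\left(2 \right)} \left(-1\right) 3 N{\left(-1 \right)} = \frac{28}{5} \left(-1\right) 3 \left(-4\right) = \left(- \frac{28}{5}\right) 3 \left(-4\right) = \left(- \frac{84}{5}\right) \left(-4\right) = \frac{336}{5}$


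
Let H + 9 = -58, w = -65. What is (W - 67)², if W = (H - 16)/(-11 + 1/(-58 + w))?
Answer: 6481699081/1833316 ≈ 3535.5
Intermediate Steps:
H = -67 (H = -9 - 58 = -67)
W = 10209/1354 (W = (-67 - 16)/(-11 + 1/(-58 - 65)) = -83/(-11 + 1/(-123)) = -83/(-11 - 1/123) = -83/(-1354/123) = -83*(-123/1354) = 10209/1354 ≈ 7.5399)
(W - 67)² = (10209/1354 - 67)² = (-80509/1354)² = 6481699081/1833316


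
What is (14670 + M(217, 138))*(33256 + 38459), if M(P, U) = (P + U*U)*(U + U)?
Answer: 382291580790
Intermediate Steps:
M(P, U) = 2*U*(P + U²) (M(P, U) = (P + U²)*(2*U) = 2*U*(P + U²))
(14670 + M(217, 138))*(33256 + 38459) = (14670 + 2*138*(217 + 138²))*(33256 + 38459) = (14670 + 2*138*(217 + 19044))*71715 = (14670 + 2*138*19261)*71715 = (14670 + 5316036)*71715 = 5330706*71715 = 382291580790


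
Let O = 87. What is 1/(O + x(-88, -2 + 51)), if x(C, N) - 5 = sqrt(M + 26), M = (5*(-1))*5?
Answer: 1/93 ≈ 0.010753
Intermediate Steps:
M = -25 (M = -5*5 = -25)
x(C, N) = 6 (x(C, N) = 5 + sqrt(-25 + 26) = 5 + sqrt(1) = 5 + 1 = 6)
1/(O + x(-88, -2 + 51)) = 1/(87 + 6) = 1/93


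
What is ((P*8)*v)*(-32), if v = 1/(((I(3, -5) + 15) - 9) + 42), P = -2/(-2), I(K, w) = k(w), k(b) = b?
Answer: -256/43 ≈ -5.9535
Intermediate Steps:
I(K, w) = w
P = 1 (P = -2*(-1/2) = 1)
v = 1/43 (v = 1/(((-5 + 15) - 9) + 42) = 1/((10 - 9) + 42) = 1/(1 + 42) = 1/43 ≈ 0.023256)
((P*8)*v)*(-32) = ((1*8)*(1/43))*(-32) = (8*(1/43))*(-32) = (8/43)*(-32) = -256/43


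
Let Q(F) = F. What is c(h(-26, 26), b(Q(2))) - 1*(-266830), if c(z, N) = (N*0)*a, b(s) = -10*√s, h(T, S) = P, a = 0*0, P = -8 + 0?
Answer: 266830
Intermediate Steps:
P = -8
a = 0
h(T, S) = -8
c(z, N) = 0 (c(z, N) = (N*0)*0 = 0*0 = 0)
c(h(-26, 26), b(Q(2))) - 1*(-266830) = 0 - 1*(-266830) = 0 + 266830 = 266830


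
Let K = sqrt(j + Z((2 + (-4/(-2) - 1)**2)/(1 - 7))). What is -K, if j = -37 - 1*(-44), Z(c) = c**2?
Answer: -sqrt(29)/2 ≈ -2.6926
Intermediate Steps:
j = 7 (j = -37 + 44 = 7)
K = sqrt(29)/2 (K = sqrt(7 + ((2 + (-4/(-2) - 1)**2)/(1 - 7))**2) = sqrt(7 + ((2 + (-4*(-1/2) - 1)**2)/(-6))**2) = sqrt(7 + ((2 + (2 - 1)**2)*(-1/6))**2) = sqrt(7 + ((2 + 1**2)*(-1/6))**2) = sqrt(7 + ((2 + 1)*(-1/6))**2) = sqrt(7 + (3*(-1/6))**2) = sqrt(7 + (-1/2)**2) = sqrt(7 + 1/4) = sqrt(29/4) = sqrt(29)/2 ≈ 2.6926)
-K = -sqrt(29)/2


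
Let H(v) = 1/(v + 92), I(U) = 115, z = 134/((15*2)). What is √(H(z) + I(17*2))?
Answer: 2*√60202435/1447 ≈ 10.724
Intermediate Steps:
z = 67/15 (z = 134/30 = 134*(1/30) = 67/15 ≈ 4.4667)
H(v) = 1/(92 + v)
√(H(z) + I(17*2)) = √(1/(92 + 67/15) + 115) = √(1/(1447/15) + 115) = √(15/1447 + 115) = √(166420/1447) = 2*√60202435/1447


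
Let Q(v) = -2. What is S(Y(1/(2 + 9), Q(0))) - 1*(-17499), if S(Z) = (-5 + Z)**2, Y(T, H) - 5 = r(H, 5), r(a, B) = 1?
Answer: 17500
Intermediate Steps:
Y(T, H) = 6 (Y(T, H) = 5 + 1 = 6)
S(Y(1/(2 + 9), Q(0))) - 1*(-17499) = (-5 + 6)**2 - 1*(-17499) = 1**2 + 17499 = 1 + 17499 = 17500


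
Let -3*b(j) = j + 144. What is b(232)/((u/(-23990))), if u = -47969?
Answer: -9020240/143907 ≈ -62.681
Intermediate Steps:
b(j) = -48 - j/3 (b(j) = -(j + 144)/3 = -(144 + j)/3 = -48 - j/3)
b(232)/((u/(-23990))) = (-48 - 1/3*232)/((-47969/(-23990))) = (-48 - 232/3)/((-47969*(-1/23990))) = -376/(3*47969/23990) = -376/3*23990/47969 = -9020240/143907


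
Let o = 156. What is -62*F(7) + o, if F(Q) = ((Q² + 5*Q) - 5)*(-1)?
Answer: 5054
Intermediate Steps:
F(Q) = 5 - Q² - 5*Q (F(Q) = (-5 + Q² + 5*Q)*(-1) = 5 - Q² - 5*Q)
-62*F(7) + o = -62*(5 - 1*7² - 5*7) + 156 = -62*(5 - 1*49 - 35) + 156 = -62*(5 - 49 - 35) + 156 = -62*(-79) + 156 = 4898 + 156 = 5054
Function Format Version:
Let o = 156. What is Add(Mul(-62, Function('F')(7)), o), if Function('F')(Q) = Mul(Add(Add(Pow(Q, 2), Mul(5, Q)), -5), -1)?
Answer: 5054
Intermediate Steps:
Function('F')(Q) = Add(5, Mul(-1, Pow(Q, 2)), Mul(-5, Q)) (Function('F')(Q) = Mul(Add(-5, Pow(Q, 2), Mul(5, Q)), -1) = Add(5, Mul(-1, Pow(Q, 2)), Mul(-5, Q)))
Add(Mul(-62, Function('F')(7)), o) = Add(Mul(-62, Add(5, Mul(-1, Pow(7, 2)), Mul(-5, 7))), 156) = Add(Mul(-62, Add(5, Mul(-1, 49), -35)), 156) = Add(Mul(-62, Add(5, -49, -35)), 156) = Add(Mul(-62, -79), 156) = Add(4898, 156) = 5054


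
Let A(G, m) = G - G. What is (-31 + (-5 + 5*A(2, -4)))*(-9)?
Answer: 324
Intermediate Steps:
A(G, m) = 0
(-31 + (-5 + 5*A(2, -4)))*(-9) = (-31 + (-5 + 5*0))*(-9) = (-31 + (-5 + 0))*(-9) = (-31 - 5)*(-9) = -36*(-9) = 324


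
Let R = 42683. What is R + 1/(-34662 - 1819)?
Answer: 1557118522/36481 ≈ 42683.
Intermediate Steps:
R + 1/(-34662 - 1819) = 42683 + 1/(-34662 - 1819) = 42683 + 1/(-36481) = 42683 - 1/36481 = 1557118522/36481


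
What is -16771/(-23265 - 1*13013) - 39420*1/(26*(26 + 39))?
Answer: -140173577/6130982 ≈ -22.863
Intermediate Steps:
-16771/(-23265 - 1*13013) - 39420*1/(26*(26 + 39)) = -16771/(-23265 - 13013) - 39420/(26*65) = -16771/(-36278) - 39420/1690 = -16771*(-1/36278) - 39420*1/1690 = 16771/36278 - 3942/169 = -140173577/6130982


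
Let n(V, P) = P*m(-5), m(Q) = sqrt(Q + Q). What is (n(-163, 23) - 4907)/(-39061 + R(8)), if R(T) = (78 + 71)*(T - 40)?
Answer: 4907/43829 - 23*I*sqrt(10)/43829 ≈ 0.11196 - 0.0016595*I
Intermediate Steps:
R(T) = -5960 + 149*T (R(T) = 149*(-40 + T) = -5960 + 149*T)
m(Q) = sqrt(2)*sqrt(Q) (m(Q) = sqrt(2*Q) = sqrt(2)*sqrt(Q))
n(V, P) = I*P*sqrt(10) (n(V, P) = P*(sqrt(2)*sqrt(-5)) = P*(sqrt(2)*(I*sqrt(5))) = P*(I*sqrt(10)) = I*P*sqrt(10))
(n(-163, 23) - 4907)/(-39061 + R(8)) = (I*23*sqrt(10) - 4907)/(-39061 + (-5960 + 149*8)) = (23*I*sqrt(10) - 4907)/(-39061 + (-5960 + 1192)) = (-4907 + 23*I*sqrt(10))/(-39061 - 4768) = (-4907 + 23*I*sqrt(10))/(-43829) = (-4907 + 23*I*sqrt(10))*(-1/43829) = 4907/43829 - 23*I*sqrt(10)/43829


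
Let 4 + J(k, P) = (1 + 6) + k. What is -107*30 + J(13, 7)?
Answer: -3194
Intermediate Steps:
J(k, P) = 3 + k (J(k, P) = -4 + ((1 + 6) + k) = -4 + (7 + k) = 3 + k)
-107*30 + J(13, 7) = -107*30 + (3 + 13) = -3210 + 16 = -3194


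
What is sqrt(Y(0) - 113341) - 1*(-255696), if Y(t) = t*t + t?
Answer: 255696 + I*sqrt(113341) ≈ 2.557e+5 + 336.66*I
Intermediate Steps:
Y(t) = t + t**2 (Y(t) = t**2 + t = t + t**2)
sqrt(Y(0) - 113341) - 1*(-255696) = sqrt(0*(1 + 0) - 113341) - 1*(-255696) = sqrt(0*1 - 113341) + 255696 = sqrt(0 - 113341) + 255696 = sqrt(-113341) + 255696 = I*sqrt(113341) + 255696 = 255696 + I*sqrt(113341)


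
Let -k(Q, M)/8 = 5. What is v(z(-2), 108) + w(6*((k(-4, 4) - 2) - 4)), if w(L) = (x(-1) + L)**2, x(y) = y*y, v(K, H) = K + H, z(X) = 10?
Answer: 75743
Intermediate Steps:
k(Q, M) = -40 (k(Q, M) = -8*5 = -40)
v(K, H) = H + K
x(y) = y**2
w(L) = (1 + L)**2 (w(L) = ((-1)**2 + L)**2 = (1 + L)**2)
v(z(-2), 108) + w(6*((k(-4, 4) - 2) - 4)) = (108 + 10) + (1 + 6*((-40 - 2) - 4))**2 = 118 + (1 + 6*(-42 - 4))**2 = 118 + (1 + 6*(-46))**2 = 118 + (1 - 276)**2 = 118 + (-275)**2 = 118 + 75625 = 75743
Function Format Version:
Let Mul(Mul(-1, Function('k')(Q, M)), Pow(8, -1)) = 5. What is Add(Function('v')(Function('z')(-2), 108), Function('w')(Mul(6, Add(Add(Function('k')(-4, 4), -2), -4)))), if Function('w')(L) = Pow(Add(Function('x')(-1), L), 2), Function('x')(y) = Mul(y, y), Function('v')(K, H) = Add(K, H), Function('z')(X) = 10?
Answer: 75743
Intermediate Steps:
Function('k')(Q, M) = -40 (Function('k')(Q, M) = Mul(-8, 5) = -40)
Function('v')(K, H) = Add(H, K)
Function('x')(y) = Pow(y, 2)
Function('w')(L) = Pow(Add(1, L), 2) (Function('w')(L) = Pow(Add(Pow(-1, 2), L), 2) = Pow(Add(1, L), 2))
Add(Function('v')(Function('z')(-2), 108), Function('w')(Mul(6, Add(Add(Function('k')(-4, 4), -2), -4)))) = Add(Add(108, 10), Pow(Add(1, Mul(6, Add(Add(-40, -2), -4))), 2)) = Add(118, Pow(Add(1, Mul(6, Add(-42, -4))), 2)) = Add(118, Pow(Add(1, Mul(6, -46)), 2)) = Add(118, Pow(Add(1, -276), 2)) = Add(118, Pow(-275, 2)) = Add(118, 75625) = 75743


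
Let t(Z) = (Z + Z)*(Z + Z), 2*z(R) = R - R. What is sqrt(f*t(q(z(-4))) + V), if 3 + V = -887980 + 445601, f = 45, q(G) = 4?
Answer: I*sqrt(439502) ≈ 662.95*I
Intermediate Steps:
z(R) = 0 (z(R) = (R - R)/2 = (1/2)*0 = 0)
t(Z) = 4*Z**2 (t(Z) = (2*Z)*(2*Z) = 4*Z**2)
V = -442382 (V = -3 + (-887980 + 445601) = -3 - 442379 = -442382)
sqrt(f*t(q(z(-4))) + V) = sqrt(45*(4*4**2) - 442382) = sqrt(45*(4*16) - 442382) = sqrt(45*64 - 442382) = sqrt(2880 - 442382) = sqrt(-439502) = I*sqrt(439502)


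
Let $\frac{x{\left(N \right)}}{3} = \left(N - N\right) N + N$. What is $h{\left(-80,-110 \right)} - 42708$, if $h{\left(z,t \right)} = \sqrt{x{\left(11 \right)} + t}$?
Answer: $-42708 + i \sqrt{77} \approx -42708.0 + 8.775 i$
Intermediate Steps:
$x{\left(N \right)} = 3 N$ ($x{\left(N \right)} = 3 \left(\left(N - N\right) N + N\right) = 3 \left(0 N + N\right) = 3 \left(0 + N\right) = 3 N$)
$h{\left(z,t \right)} = \sqrt{33 + t}$ ($h{\left(z,t \right)} = \sqrt{3 \cdot 11 + t} = \sqrt{33 + t}$)
$h{\left(-80,-110 \right)} - 42708 = \sqrt{33 - 110} - 42708 = \sqrt{-77} - 42708 = i \sqrt{77} - 42708 = -42708 + i \sqrt{77}$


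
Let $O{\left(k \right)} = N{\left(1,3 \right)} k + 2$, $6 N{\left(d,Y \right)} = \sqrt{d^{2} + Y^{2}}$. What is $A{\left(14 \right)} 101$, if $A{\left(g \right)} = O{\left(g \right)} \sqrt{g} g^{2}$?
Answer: $39592 \sqrt{14} + \frac{277144 \sqrt{35}}{3} \approx 6.9468 \cdot 10^{5}$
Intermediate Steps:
$N{\left(d,Y \right)} = \frac{\sqrt{Y^{2} + d^{2}}}{6}$ ($N{\left(d,Y \right)} = \frac{\sqrt{d^{2} + Y^{2}}}{6} = \frac{\sqrt{Y^{2} + d^{2}}}{6}$)
$O{\left(k \right)} = 2 + \frac{k \sqrt{10}}{6}$ ($O{\left(k \right)} = \frac{\sqrt{3^{2} + 1^{2}}}{6} k + 2 = \frac{\sqrt{9 + 1}}{6} k + 2 = \frac{\sqrt{10}}{6} k + 2 = \frac{k \sqrt{10}}{6} + 2 = 2 + \frac{k \sqrt{10}}{6}$)
$A{\left(g \right)} = g^{\frac{5}{2}} \left(2 + \frac{g \sqrt{10}}{6}\right)$ ($A{\left(g \right)} = \left(2 + \frac{g \sqrt{10}}{6}\right) \sqrt{g} g^{2} = \sqrt{g} \left(2 + \frac{g \sqrt{10}}{6}\right) g^{2} = g^{\frac{5}{2}} \left(2 + \frac{g \sqrt{10}}{6}\right)$)
$A{\left(14 \right)} 101 = \frac{14^{\frac{5}{2}} \left(12 + 14 \sqrt{10}\right)}{6} \cdot 101 = \frac{196 \sqrt{14} \left(12 + 14 \sqrt{10}\right)}{6} \cdot 101 = \frac{98 \sqrt{14} \left(12 + 14 \sqrt{10}\right)}{3} \cdot 101 = \frac{9898 \sqrt{14} \left(12 + 14 \sqrt{10}\right)}{3}$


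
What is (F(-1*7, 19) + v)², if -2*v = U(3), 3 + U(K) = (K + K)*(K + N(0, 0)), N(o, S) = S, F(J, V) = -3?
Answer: 441/4 ≈ 110.25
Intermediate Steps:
U(K) = -3 + 2*K² (U(K) = -3 + (K + K)*(K + 0) = -3 + (2*K)*K = -3 + 2*K²)
v = -15/2 (v = -(-3 + 2*3²)/2 = -(-3 + 2*9)/2 = -(-3 + 18)/2 = -½*15 = -15/2 ≈ -7.5000)
(F(-1*7, 19) + v)² = (-3 - 15/2)² = (-21/2)² = 441/4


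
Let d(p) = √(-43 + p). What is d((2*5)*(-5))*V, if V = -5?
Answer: -5*I*√93 ≈ -48.218*I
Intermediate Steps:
d((2*5)*(-5))*V = √(-43 + (2*5)*(-5))*(-5) = √(-43 + 10*(-5))*(-5) = √(-43 - 50)*(-5) = √(-93)*(-5) = (I*√93)*(-5) = -5*I*√93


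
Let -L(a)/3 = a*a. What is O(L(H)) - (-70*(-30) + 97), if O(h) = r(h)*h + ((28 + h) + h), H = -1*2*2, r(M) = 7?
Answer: -2601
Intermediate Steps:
H = -4 (H = -2*2 = -4)
L(a) = -3*a² (L(a) = -3*a*a = -3*a²)
O(h) = 28 + 9*h (O(h) = 7*h + ((28 + h) + h) = 7*h + (28 + 2*h) = 28 + 9*h)
O(L(H)) - (-70*(-30) + 97) = (28 + 9*(-3*(-4)²)) - (-70*(-30) + 97) = (28 + 9*(-3*16)) - (2100 + 97) = (28 + 9*(-48)) - 1*2197 = (28 - 432) - 2197 = -404 - 2197 = -2601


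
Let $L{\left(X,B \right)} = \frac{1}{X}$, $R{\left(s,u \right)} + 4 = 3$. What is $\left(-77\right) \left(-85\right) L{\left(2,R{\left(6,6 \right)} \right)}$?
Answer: $\frac{6545}{2} \approx 3272.5$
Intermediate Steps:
$R{\left(s,u \right)} = -1$ ($R{\left(s,u \right)} = -4 + 3 = -1$)
$\left(-77\right) \left(-85\right) L{\left(2,R{\left(6,6 \right)} \right)} = \frac{\left(-77\right) \left(-85\right)}{2} = 6545 \cdot \frac{1}{2} = \frac{6545}{2}$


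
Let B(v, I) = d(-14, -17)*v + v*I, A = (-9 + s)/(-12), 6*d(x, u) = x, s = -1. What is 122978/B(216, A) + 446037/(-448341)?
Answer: -9213432581/24210414 ≈ -380.56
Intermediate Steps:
d(x, u) = x/6
A = 5/6 (A = (-9 - 1)/(-12) = -10*(-1/12) = 5/6 ≈ 0.83333)
B(v, I) = -7*v/3 + I*v (B(v, I) = ((1/6)*(-14))*v + v*I = -7*v/3 + I*v)
122978/B(216, A) + 446037/(-448341) = 122978/(((1/3)*216*(-7 + 3*(5/6)))) + 446037/(-448341) = 122978/(((1/3)*216*(-7 + 5/2))) + 446037*(-1/448341) = 122978/(((1/3)*216*(-9/2))) - 148679/149447 = 122978/(-324) - 148679/149447 = 122978*(-1/324) - 148679/149447 = -61489/162 - 148679/149447 = -9213432581/24210414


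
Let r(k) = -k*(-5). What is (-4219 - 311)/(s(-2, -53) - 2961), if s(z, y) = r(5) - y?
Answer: 1510/961 ≈ 1.5713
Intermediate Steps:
r(k) = 5*k
s(z, y) = 25 - y (s(z, y) = 5*5 - y = 25 - y)
(-4219 - 311)/(s(-2, -53) - 2961) = (-4219 - 311)/((25 - 1*(-53)) - 2961) = -4530/((25 + 53) - 2961) = -4530/(78 - 2961) = -4530/(-2883) = -4530*(-1/2883) = 1510/961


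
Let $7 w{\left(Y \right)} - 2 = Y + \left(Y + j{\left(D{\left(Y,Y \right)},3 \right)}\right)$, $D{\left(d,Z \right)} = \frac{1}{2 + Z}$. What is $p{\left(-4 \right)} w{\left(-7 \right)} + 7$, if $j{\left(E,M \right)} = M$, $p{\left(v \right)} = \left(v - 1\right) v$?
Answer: $- \frac{131}{7} \approx -18.714$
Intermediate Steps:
$p{\left(v \right)} = v \left(-1 + v\right)$ ($p{\left(v \right)} = \left(-1 + v\right) v = v \left(-1 + v\right)$)
$w{\left(Y \right)} = \frac{5}{7} + \frac{2 Y}{7}$ ($w{\left(Y \right)} = \frac{2}{7} + \frac{Y + \left(Y + 3\right)}{7} = \frac{2}{7} + \frac{Y + \left(3 + Y\right)}{7} = \frac{2}{7} + \frac{3 + 2 Y}{7} = \frac{2}{7} + \left(\frac{3}{7} + \frac{2 Y}{7}\right) = \frac{5}{7} + \frac{2 Y}{7}$)
$p{\left(-4 \right)} w{\left(-7 \right)} + 7 = - 4 \left(-1 - 4\right) \left(\frac{5}{7} + \frac{2}{7} \left(-7\right)\right) + 7 = \left(-4\right) \left(-5\right) \left(\frac{5}{7} - 2\right) + 7 = 20 \left(- \frac{9}{7}\right) + 7 = - \frac{180}{7} + 7 = - \frac{131}{7}$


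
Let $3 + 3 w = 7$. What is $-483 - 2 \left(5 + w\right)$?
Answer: $- \frac{1487}{3} \approx -495.67$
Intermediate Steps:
$w = \frac{4}{3}$ ($w = -1 + \frac{1}{3} \cdot 7 = -1 + \frac{7}{3} = \frac{4}{3} \approx 1.3333$)
$-483 - 2 \left(5 + w\right) = -483 - 2 \left(5 + \frac{4}{3}\right) = -483 - 2 \cdot \frac{19}{3} = -483 - \frac{38}{3} = - \frac{1487}{3}$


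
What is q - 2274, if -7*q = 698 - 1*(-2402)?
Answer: -19018/7 ≈ -2716.9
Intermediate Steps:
q = -3100/7 (q = -(698 - 1*(-2402))/7 = -(698 + 2402)/7 = -⅐*3100 = -3100/7 ≈ -442.86)
q - 2274 = -3100/7 - 2274 = -19018/7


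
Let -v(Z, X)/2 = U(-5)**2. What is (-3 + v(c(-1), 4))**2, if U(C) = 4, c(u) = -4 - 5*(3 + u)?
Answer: 1225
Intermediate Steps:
c(u) = -19 - 5*u (c(u) = -4 + (-15 - 5*u) = -19 - 5*u)
v(Z, X) = -32 (v(Z, X) = -2*4**2 = -2*16 = -32)
(-3 + v(c(-1), 4))**2 = (-3 - 32)**2 = (-35)**2 = 1225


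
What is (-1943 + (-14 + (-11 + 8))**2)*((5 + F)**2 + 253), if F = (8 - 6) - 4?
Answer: -433348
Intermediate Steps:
F = -2 (F = 2 - 4 = -2)
(-1943 + (-14 + (-11 + 8))**2)*((5 + F)**2 + 253) = (-1943 + (-14 + (-11 + 8))**2)*((5 - 2)**2 + 253) = (-1943 + (-14 - 3)**2)*(3**2 + 253) = (-1943 + (-17)**2)*(9 + 253) = (-1943 + 289)*262 = -1654*262 = -433348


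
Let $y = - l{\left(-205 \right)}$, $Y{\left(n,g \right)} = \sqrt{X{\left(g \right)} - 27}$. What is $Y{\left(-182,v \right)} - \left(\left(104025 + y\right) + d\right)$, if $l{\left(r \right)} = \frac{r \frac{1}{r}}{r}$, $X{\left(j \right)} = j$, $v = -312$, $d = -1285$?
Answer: $- \frac{21061701}{205} + i \sqrt{339} \approx -1.0274 \cdot 10^{5} + 18.412 i$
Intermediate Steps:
$l{\left(r \right)} = \frac{1}{r}$ ($l{\left(r \right)} = 1 \frac{1}{r} = \frac{1}{r}$)
$Y{\left(n,g \right)} = \sqrt{-27 + g}$ ($Y{\left(n,g \right)} = \sqrt{g - 27} = \sqrt{-27 + g}$)
$y = \frac{1}{205}$ ($y = - \frac{1}{-205} = \left(-1\right) \left(- \frac{1}{205}\right) = \frac{1}{205} \approx 0.0048781$)
$Y{\left(-182,v \right)} - \left(\left(104025 + y\right) + d\right) = \sqrt{-27 - 312} - \left(\left(104025 + \frac{1}{205}\right) - 1285\right) = \sqrt{-339} - \left(\frac{21325126}{205} - 1285\right) = i \sqrt{339} - \frac{21061701}{205} = - \frac{21061701}{205} + i \sqrt{339}$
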